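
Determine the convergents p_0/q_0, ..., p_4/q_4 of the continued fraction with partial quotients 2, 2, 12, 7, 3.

2/1, 5/2, 62/25, 439/177, 1379/556

Using the convergent recurrence p_i = a_i*p_{i-1} + p_{i-2}, q_i = a_i*q_{i-1} + q_{i-2} with p_{-2}=0, p_{-1}=1, q_{-2}=1, q_{-1}=0:
  i=0: a_0=2, p_0 = 2*1 + 0 = 2, q_0 = 2*0 + 1 = 1.
  i=1: a_1=2, p_1 = 2*2 + 1 = 5, q_1 = 2*1 + 0 = 2.
  i=2: a_2=12, p_2 = 12*5 + 2 = 62, q_2 = 12*2 + 1 = 25.
  i=3: a_3=7, p_3 = 7*62 + 5 = 439, q_3 = 7*25 + 2 = 177.
  i=4: a_4=3, p_4 = 3*439 + 62 = 1379, q_4 = 3*177 + 25 = 556.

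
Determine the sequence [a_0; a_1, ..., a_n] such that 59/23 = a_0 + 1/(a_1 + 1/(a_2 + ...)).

[2; 1, 1, 3, 3]

Run the Euclidean algorithm on 59 and 23; the successive quotients are the partial quotients a_0, a_1, ... (each step inverts the fractional part left over by the previous one):
  59 = 2*23 + 13, so a_0 = 2.
  23 = 1*13 + 10, so a_1 = 1.
  13 = 1*10 + 3, so a_2 = 1.
  10 = 3*3 + 1, so a_3 = 3.
  3 = 3*1 + 0, so a_4 = 3.
The remainder reaches 0 after 5 divisions, so the expansion has 5 partial quotients, read off in order.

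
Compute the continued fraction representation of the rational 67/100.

[0; 1, 2, 33]

Run the Euclidean algorithm on 67 and 100; the successive quotients are the partial quotients a_0, a_1, ... (each step inverts the fractional part left over by the previous one):
  67 = 0*100 + 67, so a_0 = 0.
  100 = 1*67 + 33, so a_1 = 1.
  67 = 2*33 + 1, so a_2 = 2.
  33 = 33*1 + 0, so a_3 = 33.
The remainder reaches 0 after 4 divisions, so the expansion has 4 partial quotients, read off in order.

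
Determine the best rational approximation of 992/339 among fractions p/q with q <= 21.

Expand x = 992/339 as a continued fraction with the Euclidean algorithm:
  992 = 2*339 + 314, so a_0 = 2.
  339 = 1*314 + 25, so a_1 = 1.
  314 = 12*25 + 14, so a_2 = 12.
  25 = 1*14 + 11, so a_3 = 1.
  14 = 1*11 + 3, so a_4 = 1.
  11 = 3*3 + 2, so a_5 = 3.
  3 = 1*2 + 1, so a_6 = 1.
  2 = 2*1 + 0, so a_7 = 2.
so x = [2; 1, 12, 1, 1, 3, 1, 2].
Convergents (p_i = a_i*p_{i-1} + p_{i-2}, q_i = a_i*q_{i-1} + q_{i-2} with p_{-2}=0, p_{-1}=1, q_{-2}=1, q_{-1}=0), until the denominator exceeds 21:
  i=0: a_0=2, p_0 = 2*1 + 0 = 2, q_0 = 2*0 + 1 = 1.
  i=1: a_1=1, p_1 = 1*2 + 1 = 3, q_1 = 1*1 + 0 = 1.
  i=2: a_2=12, p_2 = 12*3 + 2 = 38, q_2 = 12*1 + 1 = 13.
  i=3: a_3=1, p_3 = 1*38 + 3 = 41, q_3 = 1*13 + 1 = 14.
  i=4: a_4=1, p_4 = 1*41 + 38 = 79, q_4 = 1*14 + 13 = 27.
q_4 = 27 > 21, so the last convergent with denominator <= 21 is p_3/q_3 = 41/14.
The closest fraction with denominator <= 21 is either p_3/q_3 or the intermediate fraction (k*p_3 + p_2)/(k*q_3 + q_2) with the largest k >= 1 whose denominator stays <= 21; these approach x as k grows, and every other convergent or intermediate fraction in range is farther away.
Largest k: floor((21 - q_2)/q_3) = floor((21 - 13)/14) = 0.
Since k = 0, no intermediate fraction beyond p_3/q_3 has denominator <= 21, so the convergent 41/14 is the closest (its error is |992*14 - 41*339|/(339*14) = 11/4746).

41/14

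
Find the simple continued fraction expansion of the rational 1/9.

[0; 9]

Run the Euclidean algorithm on 1 and 9; the successive quotients are the partial quotients a_0, a_1, ... (each step inverts the fractional part left over by the previous one):
  1 = 0*9 + 1, so a_0 = 0.
  9 = 9*1 + 0, so a_1 = 9.
The remainder reaches 0 after 2 divisions, so the expansion has 2 partial quotients, read off in order.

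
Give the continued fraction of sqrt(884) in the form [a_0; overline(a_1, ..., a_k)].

Write x_i = (sqrt(884) + m_i)/d_i with (m_0, d_0) = (0, 1). a_0 = floor(sqrt(884)) = 29, since 29^2 = 841 <= 884 < 900 = 30^2.
Iterate m_{i+1} = d_i*a_i - m_i, d_{i+1} = (884 - m_{i+1}^2)/d_i, a_{i+1} = floor((a_0 + m_{i+1})/d_{i+1}):
  m_1 = 1*29 - 0 = 29, d_1 = (884 - 29^2)/1 = 43/1 = 43, a_1 = floor((29 + 29)/43) = 1.
  m_2 = 43*1 - 29 = 14, d_2 = (884 - 14^2)/43 = 688/43 = 16, a_2 = floor((29 + 14)/16) = 2.
  m_3 = 16*2 - 14 = 18, d_3 = (884 - 18^2)/16 = 560/16 = 35, a_3 = floor((29 + 18)/35) = 1.
  m_4 = 35*1 - 18 = 17, d_4 = (884 - 17^2)/35 = 595/35 = 17, a_4 = floor((29 + 17)/17) = 2.
  m_5 = 17*2 - 17 = 17, d_5 = (884 - 17^2)/17 = 595/17 = 35, a_5 = floor((29 + 17)/35) = 1.
  m_6 = 35*1 - 17 = 18, d_6 = (884 - 18^2)/35 = 560/35 = 16, a_6 = floor((29 + 18)/16) = 2.
  m_7 = 16*2 - 18 = 14, d_7 = (884 - 14^2)/16 = 688/16 = 43, a_7 = floor((29 + 14)/43) = 1.
  m_8 = 43*1 - 14 = 29, d_8 = (884 - 29^2)/43 = 43/43 = 1, a_8 = floor((29 + 29)/1) = 58.
  m_9 = 1*58 - 29 = 29, d_9 = (884 - 29^2)/1 = 43/1 = 43: (m_9, d_9) = (m_1, d_1) = (29, 43), so from here the quotients repeat a_1, ..., a_8; the period length is 8.
Hence the expansion of sqrt(884) is a_0 = 29 followed by the repeating block 1, 2, 1, 2, 1, 2, 1, 58 (period 8).

[29; overline(1, 2, 1, 2, 1, 2, 1, 58)]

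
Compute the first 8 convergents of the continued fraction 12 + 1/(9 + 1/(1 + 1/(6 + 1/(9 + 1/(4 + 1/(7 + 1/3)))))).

12/1, 109/9, 121/10, 835/69, 7636/631, 31379/2593, 227289/18782, 713246/58939

Using the convergent recurrence p_i = a_i*p_{i-1} + p_{i-2}, q_i = a_i*q_{i-1} + q_{i-2} with p_{-2}=0, p_{-1}=1, q_{-2}=1, q_{-1}=0:
  i=0: a_0=12, p_0 = 12*1 + 0 = 12, q_0 = 12*0 + 1 = 1.
  i=1: a_1=9, p_1 = 9*12 + 1 = 109, q_1 = 9*1 + 0 = 9.
  i=2: a_2=1, p_2 = 1*109 + 12 = 121, q_2 = 1*9 + 1 = 10.
  i=3: a_3=6, p_3 = 6*121 + 109 = 835, q_3 = 6*10 + 9 = 69.
  i=4: a_4=9, p_4 = 9*835 + 121 = 7636, q_4 = 9*69 + 10 = 631.
  i=5: a_5=4, p_5 = 4*7636 + 835 = 31379, q_5 = 4*631 + 69 = 2593.
  i=6: a_6=7, p_6 = 7*31379 + 7636 = 227289, q_6 = 7*2593 + 631 = 18782.
  i=7: a_7=3, p_7 = 3*227289 + 31379 = 713246, q_7 = 3*18782 + 2593 = 58939.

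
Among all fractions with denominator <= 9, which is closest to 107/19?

45/8

Expand x = 107/19 as a continued fraction with the Euclidean algorithm:
  107 = 5*19 + 12, so a_0 = 5.
  19 = 1*12 + 7, so a_1 = 1.
  12 = 1*7 + 5, so a_2 = 1.
  7 = 1*5 + 2, so a_3 = 1.
  5 = 2*2 + 1, so a_4 = 2.
  2 = 2*1 + 0, so a_5 = 2.
so x = [5; 1, 1, 1, 2, 2].
Convergents (p_i = a_i*p_{i-1} + p_{i-2}, q_i = a_i*q_{i-1} + q_{i-2} with p_{-2}=0, p_{-1}=1, q_{-2}=1, q_{-1}=0), until the denominator exceeds 9:
  i=0: a_0=5, p_0 = 5*1 + 0 = 5, q_0 = 5*0 + 1 = 1.
  i=1: a_1=1, p_1 = 1*5 + 1 = 6, q_1 = 1*1 + 0 = 1.
  i=2: a_2=1, p_2 = 1*6 + 5 = 11, q_2 = 1*1 + 1 = 2.
  i=3: a_3=1, p_3 = 1*11 + 6 = 17, q_3 = 1*2 + 1 = 3.
  i=4: a_4=2, p_4 = 2*17 + 11 = 45, q_4 = 2*3 + 2 = 8.
  i=5: a_5=2, p_5 = 2*45 + 17 = 107, q_5 = 2*8 + 3 = 19.
q_5 = 19 > 9, so the last convergent with denominator <= 9 is p_4/q_4 = 45/8.
The closest fraction with denominator <= 9 is either p_4/q_4 or the intermediate fraction (k*p_4 + p_3)/(k*q_4 + q_3) with the largest k >= 1 whose denominator stays <= 9; these approach x as k grows, and every other convergent or intermediate fraction in range is farther away.
Largest k: floor((9 - q_3)/q_4) = floor((9 - 3)/8) = 0.
Since k = 0, no intermediate fraction beyond p_4/q_4 has denominator <= 9, so the convergent 45/8 is the closest (its error is |107*8 - 45*19|/(19*8) = 1/152).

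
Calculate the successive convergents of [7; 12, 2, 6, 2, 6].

Using the convergent recurrence p_i = a_i*p_{i-1} + p_{i-2}, q_i = a_i*q_{i-1} + q_{i-2} with p_{-2}=0, p_{-1}=1, q_{-2}=1, q_{-1}=0:
  i=0: a_0=7, p_0 = 7*1 + 0 = 7, q_0 = 7*0 + 1 = 1.
  i=1: a_1=12, p_1 = 12*7 + 1 = 85, q_1 = 12*1 + 0 = 12.
  i=2: a_2=2, p_2 = 2*85 + 7 = 177, q_2 = 2*12 + 1 = 25.
  i=3: a_3=6, p_3 = 6*177 + 85 = 1147, q_3 = 6*25 + 12 = 162.
  i=4: a_4=2, p_4 = 2*1147 + 177 = 2471, q_4 = 2*162 + 25 = 349.
  i=5: a_5=6, p_5 = 6*2471 + 1147 = 15973, q_5 = 6*349 + 162 = 2256.

7/1, 85/12, 177/25, 1147/162, 2471/349, 15973/2256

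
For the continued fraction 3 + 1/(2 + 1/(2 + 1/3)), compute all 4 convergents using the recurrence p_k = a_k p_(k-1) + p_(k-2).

Using the convergent recurrence p_i = a_i*p_{i-1} + p_{i-2}, q_i = a_i*q_{i-1} + q_{i-2} with p_{-2}=0, p_{-1}=1, q_{-2}=1, q_{-1}=0:
  i=0: a_0=3, p_0 = 3*1 + 0 = 3, q_0 = 3*0 + 1 = 1.
  i=1: a_1=2, p_1 = 2*3 + 1 = 7, q_1 = 2*1 + 0 = 2.
  i=2: a_2=2, p_2 = 2*7 + 3 = 17, q_2 = 2*2 + 1 = 5.
  i=3: a_3=3, p_3 = 3*17 + 7 = 58, q_3 = 3*5 + 2 = 17.

3/1, 7/2, 17/5, 58/17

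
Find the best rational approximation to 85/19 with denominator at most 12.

49/11

Expand x = 85/19 as a continued fraction with the Euclidean algorithm:
  85 = 4*19 + 9, so a_0 = 4.
  19 = 2*9 + 1, so a_1 = 2.
  9 = 9*1 + 0, so a_2 = 9.
so x = [4; 2, 9].
Convergents (p_i = a_i*p_{i-1} + p_{i-2}, q_i = a_i*q_{i-1} + q_{i-2} with p_{-2}=0, p_{-1}=1, q_{-2}=1, q_{-1}=0), until the denominator exceeds 12:
  i=0: a_0=4, p_0 = 4*1 + 0 = 4, q_0 = 4*0 + 1 = 1.
  i=1: a_1=2, p_1 = 2*4 + 1 = 9, q_1 = 2*1 + 0 = 2.
  i=2: a_2=9, p_2 = 9*9 + 4 = 85, q_2 = 9*2 + 1 = 19.
q_2 = 19 > 12, so the last convergent with denominator <= 12 is p_1/q_1 = 9/2.
The closest fraction with denominator <= 12 is either p_1/q_1 or the intermediate fraction (k*p_1 + p_0)/(k*q_1 + q_0) with the largest k >= 1 whose denominator stays <= 12; these approach x as k grows, and every other convergent or intermediate fraction in range is farther away.
Largest k: floor((12 - q_0)/q_1) = floor((12 - 1)/2) = 5.
That gives (5*9 + 4)/(5*2 + 1) = 49/11.
Compare the errors: |x - 9/2| = |85*2 - 9*19|/(19*2) = 1/38, and |x - 49/11| = |85*11 - 49*19|/(19*11) = 4/209.
Cross-multiplying, 4*38 = 152 < 209 = 1*209, so 4/209 is smaller: the intermediate fraction 49/11 is closer to x than 9/2.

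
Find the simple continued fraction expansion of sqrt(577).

Write x_i = (sqrt(577) + m_i)/d_i with (m_0, d_0) = (0, 1). a_0 = floor(sqrt(577)) = 24, since 24^2 = 576 <= 577 < 625 = 25^2.
Iterate m_{i+1} = d_i*a_i - m_i, d_{i+1} = (577 - m_{i+1}^2)/d_i, a_{i+1} = floor((a_0 + m_{i+1})/d_{i+1}):
  m_1 = 1*24 - 0 = 24, d_1 = (577 - 24^2)/1 = 1/1 = 1, a_1 = floor((24 + 24)/1) = 48.
  m_2 = 1*48 - 24 = 24, d_2 = (577 - 24^2)/1 = 1/1 = 1: (m_2, d_2) = (m_1, d_1) = (24, 1), so from here the quotient a_1 repeats; the period length is 1.
Hence the expansion of sqrt(577) is a_0 = 24 followed by the repeating block 48 (period 1).

[24; (48)]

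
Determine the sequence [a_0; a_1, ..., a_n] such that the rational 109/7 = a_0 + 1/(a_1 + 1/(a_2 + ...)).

Run the Euclidean algorithm on 109 and 7; the successive quotients are the partial quotients a_0, a_1, ... (each step inverts the fractional part left over by the previous one):
  109 = 15*7 + 4, so a_0 = 15.
  7 = 1*4 + 3, so a_1 = 1.
  4 = 1*3 + 1, so a_2 = 1.
  3 = 3*1 + 0, so a_3 = 3.
The remainder reaches 0 after 4 divisions, so the expansion has 4 partial quotients, read off in order.

[15; 1, 1, 3]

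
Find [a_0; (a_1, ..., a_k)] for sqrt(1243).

Write x_i = (sqrt(1243) + m_i)/d_i with (m_0, d_0) = (0, 1). a_0 = floor(sqrt(1243)) = 35, since 35^2 = 1225 <= 1243 < 1296 = 36^2.
Iterate m_{i+1} = d_i*a_i - m_i, d_{i+1} = (1243 - m_{i+1}^2)/d_i, a_{i+1} = floor((a_0 + m_{i+1})/d_{i+1}):
  m_1 = 1*35 - 0 = 35, d_1 = (1243 - 35^2)/1 = 18/1 = 18, a_1 = floor((35 + 35)/18) = 3.
  m_2 = 18*3 - 35 = 19, d_2 = (1243 - 19^2)/18 = 882/18 = 49, a_2 = floor((35 + 19)/49) = 1.
  m_3 = 49*1 - 19 = 30, d_3 = (1243 - 30^2)/49 = 343/49 = 7, a_3 = floor((35 + 30)/7) = 9.
  m_4 = 7*9 - 30 = 33, d_4 = (1243 - 33^2)/7 = 154/7 = 22, a_4 = floor((35 + 33)/22) = 3.
  m_5 = 22*3 - 33 = 33, d_5 = (1243 - 33^2)/22 = 154/22 = 7, a_5 = floor((35 + 33)/7) = 9.
  m_6 = 7*9 - 33 = 30, d_6 = (1243 - 30^2)/7 = 343/7 = 49, a_6 = floor((35 + 30)/49) = 1.
  m_7 = 49*1 - 30 = 19, d_7 = (1243 - 19^2)/49 = 882/49 = 18, a_7 = floor((35 + 19)/18) = 3.
  m_8 = 18*3 - 19 = 35, d_8 = (1243 - 35^2)/18 = 18/18 = 1, a_8 = floor((35 + 35)/1) = 70.
  m_9 = 1*70 - 35 = 35, d_9 = (1243 - 35^2)/1 = 18/1 = 18: (m_9, d_9) = (m_1, d_1) = (35, 18), so from here the quotients repeat a_1, ..., a_8; the period length is 8.
Hence the expansion of sqrt(1243) is a_0 = 35 followed by the repeating block 3, 1, 9, 3, 9, 1, 3, 70 (period 8).

[35; (3, 1, 9, 3, 9, 1, 3, 70)]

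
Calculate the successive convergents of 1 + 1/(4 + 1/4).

1/1, 5/4, 21/17

Using the convergent recurrence p_i = a_i*p_{i-1} + p_{i-2}, q_i = a_i*q_{i-1} + q_{i-2} with p_{-2}=0, p_{-1}=1, q_{-2}=1, q_{-1}=0:
  i=0: a_0=1, p_0 = 1*1 + 0 = 1, q_0 = 1*0 + 1 = 1.
  i=1: a_1=4, p_1 = 4*1 + 1 = 5, q_1 = 4*1 + 0 = 4.
  i=2: a_2=4, p_2 = 4*5 + 1 = 21, q_2 = 4*4 + 1 = 17.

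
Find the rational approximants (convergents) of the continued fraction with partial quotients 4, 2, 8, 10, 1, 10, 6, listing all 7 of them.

Using the convergent recurrence p_i = a_i*p_{i-1} + p_{i-2}, q_i = a_i*q_{i-1} + q_{i-2} with p_{-2}=0, p_{-1}=1, q_{-2}=1, q_{-1}=0:
  i=0: a_0=4, p_0 = 4*1 + 0 = 4, q_0 = 4*0 + 1 = 1.
  i=1: a_1=2, p_1 = 2*4 + 1 = 9, q_1 = 2*1 + 0 = 2.
  i=2: a_2=8, p_2 = 8*9 + 4 = 76, q_2 = 8*2 + 1 = 17.
  i=3: a_3=10, p_3 = 10*76 + 9 = 769, q_3 = 10*17 + 2 = 172.
  i=4: a_4=1, p_4 = 1*769 + 76 = 845, q_4 = 1*172 + 17 = 189.
  i=5: a_5=10, p_5 = 10*845 + 769 = 9219, q_5 = 10*189 + 172 = 2062.
  i=6: a_6=6, p_6 = 6*9219 + 845 = 56159, q_6 = 6*2062 + 189 = 12561.

4/1, 9/2, 76/17, 769/172, 845/189, 9219/2062, 56159/12561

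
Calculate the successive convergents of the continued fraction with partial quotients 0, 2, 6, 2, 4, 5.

Using the convergent recurrence p_i = a_i*p_{i-1} + p_{i-2}, q_i = a_i*q_{i-1} + q_{i-2} with p_{-2}=0, p_{-1}=1, q_{-2}=1, q_{-1}=0:
  i=0: a_0=0, p_0 = 0*1 + 0 = 0, q_0 = 0*0 + 1 = 1.
  i=1: a_1=2, p_1 = 2*0 + 1 = 1, q_1 = 2*1 + 0 = 2.
  i=2: a_2=6, p_2 = 6*1 + 0 = 6, q_2 = 6*2 + 1 = 13.
  i=3: a_3=2, p_3 = 2*6 + 1 = 13, q_3 = 2*13 + 2 = 28.
  i=4: a_4=4, p_4 = 4*13 + 6 = 58, q_4 = 4*28 + 13 = 125.
  i=5: a_5=5, p_5 = 5*58 + 13 = 303, q_5 = 5*125 + 28 = 653.

0/1, 1/2, 6/13, 13/28, 58/125, 303/653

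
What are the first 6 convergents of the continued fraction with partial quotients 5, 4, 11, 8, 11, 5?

5/1, 21/4, 236/45, 1909/364, 21235/4049, 108084/20609

Using the convergent recurrence p_i = a_i*p_{i-1} + p_{i-2}, q_i = a_i*q_{i-1} + q_{i-2} with p_{-2}=0, p_{-1}=1, q_{-2}=1, q_{-1}=0:
  i=0: a_0=5, p_0 = 5*1 + 0 = 5, q_0 = 5*0 + 1 = 1.
  i=1: a_1=4, p_1 = 4*5 + 1 = 21, q_1 = 4*1 + 0 = 4.
  i=2: a_2=11, p_2 = 11*21 + 5 = 236, q_2 = 11*4 + 1 = 45.
  i=3: a_3=8, p_3 = 8*236 + 21 = 1909, q_3 = 8*45 + 4 = 364.
  i=4: a_4=11, p_4 = 11*1909 + 236 = 21235, q_4 = 11*364 + 45 = 4049.
  i=5: a_5=5, p_5 = 5*21235 + 1909 = 108084, q_5 = 5*4049 + 364 = 20609.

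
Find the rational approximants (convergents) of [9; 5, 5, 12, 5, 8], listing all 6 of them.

9/1, 46/5, 239/26, 2914/317, 14809/1611, 121386/13205

Using the convergent recurrence p_i = a_i*p_{i-1} + p_{i-2}, q_i = a_i*q_{i-1} + q_{i-2} with p_{-2}=0, p_{-1}=1, q_{-2}=1, q_{-1}=0:
  i=0: a_0=9, p_0 = 9*1 + 0 = 9, q_0 = 9*0 + 1 = 1.
  i=1: a_1=5, p_1 = 5*9 + 1 = 46, q_1 = 5*1 + 0 = 5.
  i=2: a_2=5, p_2 = 5*46 + 9 = 239, q_2 = 5*5 + 1 = 26.
  i=3: a_3=12, p_3 = 12*239 + 46 = 2914, q_3 = 12*26 + 5 = 317.
  i=4: a_4=5, p_4 = 5*2914 + 239 = 14809, q_4 = 5*317 + 26 = 1611.
  i=5: a_5=8, p_5 = 8*14809 + 2914 = 121386, q_5 = 8*1611 + 317 = 13205.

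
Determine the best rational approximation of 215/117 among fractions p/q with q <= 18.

Expand x = 215/117 as a continued fraction with the Euclidean algorithm:
  215 = 1*117 + 98, so a_0 = 1.
  117 = 1*98 + 19, so a_1 = 1.
  98 = 5*19 + 3, so a_2 = 5.
  19 = 6*3 + 1, so a_3 = 6.
  3 = 3*1 + 0, so a_4 = 3.
so x = [1; 1, 5, 6, 3].
Convergents (p_i = a_i*p_{i-1} + p_{i-2}, q_i = a_i*q_{i-1} + q_{i-2} with p_{-2}=0, p_{-1}=1, q_{-2}=1, q_{-1}=0), until the denominator exceeds 18:
  i=0: a_0=1, p_0 = 1*1 + 0 = 1, q_0 = 1*0 + 1 = 1.
  i=1: a_1=1, p_1 = 1*1 + 1 = 2, q_1 = 1*1 + 0 = 1.
  i=2: a_2=5, p_2 = 5*2 + 1 = 11, q_2 = 5*1 + 1 = 6.
  i=3: a_3=6, p_3 = 6*11 + 2 = 68, q_3 = 6*6 + 1 = 37.
q_3 = 37 > 18, so the last convergent with denominator <= 18 is p_2/q_2 = 11/6.
The closest fraction with denominator <= 18 is either p_2/q_2 or the intermediate fraction (k*p_2 + p_1)/(k*q_2 + q_1) with the largest k >= 1 whose denominator stays <= 18; these approach x as k grows, and every other convergent or intermediate fraction in range is farther away.
Largest k: floor((18 - q_1)/q_2) = floor((18 - 1)/6) = 2.
That gives (2*11 + 2)/(2*6 + 1) = 24/13.
Compare the errors: |x - 11/6| = |215*6 - 11*117|/(117*6) = 3/702, and |x - 24/13| = |215*13 - 24*117|/(117*13) = 13/1521.
Cross-multiplying, 3*1521 = 4563 < 9126 = 13*702, so 3/702 is smaller: the convergent 11/6 is closer to x than 24/13.

11/6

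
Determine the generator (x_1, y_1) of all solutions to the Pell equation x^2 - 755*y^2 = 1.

(x, y) = (1209, 44)

First expand sqrt(755) as a continued fraction. With x_i = (sqrt(755) + m_i)/d_i and (m_0, d_0) = (0, 1): a_0 = floor(sqrt(755)) = 27, since 27^2 = 729 <= 755 < 784 = 28^2.
Iterate m_{i+1} = d_i*a_i - m_i, d_{i+1} = (755 - m_{i+1}^2)/d_i, a_{i+1} = floor((a_0 + m_{i+1})/d_{i+1}):
  m_1 = 1*27 - 0 = 27, d_1 = (755 - 27^2)/1 = 26/1 = 26, a_1 = floor((27 + 27)/26) = 2.
  m_2 = 26*2 - 27 = 25, d_2 = (755 - 25^2)/26 = 130/26 = 5, a_2 = floor((27 + 25)/5) = 10.
  m_3 = 5*10 - 25 = 25, d_3 = (755 - 25^2)/5 = 130/5 = 26, a_3 = floor((27 + 25)/26) = 2.
  m_4 = 26*2 - 25 = 27, d_4 = (755 - 27^2)/26 = 26/26 = 1, a_4 = floor((27 + 27)/1) = 54.
  m_5 = 1*54 - 27 = 27, d_5 = (755 - 27^2)/1 = 26/1 = 26: (m_5, d_5) = (m_1, d_1) = (27, 26), so from here the quotients repeat a_1, ..., a_4; the period length is 4.
So sqrt(755) = [27; (2, 10, 2, 54)] with period length k = 4.
k is even, so the fundamental solution of x^2 - 755y^2 = 1 is (p_{k-1}, q_{k-1}) = (p_3, q_3); compute convergents through index 3.
Convergents (p_i = a_i*p_{i-1} + p_{i-2}, q_i = a_i*q_{i-1} + q_{i-2} with p_{-2}=0, p_{-1}=1, q_{-2}=1, q_{-1}=0):
  i=0: a_0=27, p_0 = 27*1 + 0 = 27, q_0 = 27*0 + 1 = 1.
  i=1: a_1=2, p_1 = 2*27 + 1 = 55, q_1 = 2*1 + 0 = 2.
  i=2: a_2=10, p_2 = 10*55 + 27 = 577, q_2 = 10*2 + 1 = 21.
  i=3: a_3=2, p_3 = 2*577 + 55 = 1209, q_3 = 2*21 + 2 = 44.
Check: 1209^2 - 755*44^2 = 1461681 - 1461680 = 1, so (x, y) = (1209, 44) solves the equation, and by the theorem it is the least positive solution.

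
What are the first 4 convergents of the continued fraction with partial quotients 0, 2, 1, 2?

Using the convergent recurrence p_i = a_i*p_{i-1} + p_{i-2}, q_i = a_i*q_{i-1} + q_{i-2} with p_{-2}=0, p_{-1}=1, q_{-2}=1, q_{-1}=0:
  i=0: a_0=0, p_0 = 0*1 + 0 = 0, q_0 = 0*0 + 1 = 1.
  i=1: a_1=2, p_1 = 2*0 + 1 = 1, q_1 = 2*1 + 0 = 2.
  i=2: a_2=1, p_2 = 1*1 + 0 = 1, q_2 = 1*2 + 1 = 3.
  i=3: a_3=2, p_3 = 2*1 + 1 = 3, q_3 = 2*3 + 2 = 8.

0/1, 1/2, 1/3, 3/8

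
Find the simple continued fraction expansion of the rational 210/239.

[0; 1, 7, 4, 7]

Run the Euclidean algorithm on 210 and 239; the successive quotients are the partial quotients a_0, a_1, ... (each step inverts the fractional part left over by the previous one):
  210 = 0*239 + 210, so a_0 = 0.
  239 = 1*210 + 29, so a_1 = 1.
  210 = 7*29 + 7, so a_2 = 7.
  29 = 4*7 + 1, so a_3 = 4.
  7 = 7*1 + 0, so a_4 = 7.
The remainder reaches 0 after 5 divisions, so the expansion has 5 partial quotients, read off in order.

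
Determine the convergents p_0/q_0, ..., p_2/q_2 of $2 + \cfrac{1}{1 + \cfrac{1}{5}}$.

Using the convergent recurrence p_i = a_i*p_{i-1} + p_{i-2}, q_i = a_i*q_{i-1} + q_{i-2} with p_{-2}=0, p_{-1}=1, q_{-2}=1, q_{-1}=0:
  i=0: a_0=2, p_0 = 2*1 + 0 = 2, q_0 = 2*0 + 1 = 1.
  i=1: a_1=1, p_1 = 1*2 + 1 = 3, q_1 = 1*1 + 0 = 1.
  i=2: a_2=5, p_2 = 5*3 + 2 = 17, q_2 = 5*1 + 1 = 6.

2/1, 3/1, 17/6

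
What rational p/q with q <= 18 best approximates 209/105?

Expand x = 209/105 as a continued fraction with the Euclidean algorithm:
  209 = 1*105 + 104, so a_0 = 1.
  105 = 1*104 + 1, so a_1 = 1.
  104 = 104*1 + 0, so a_2 = 104.
so x = [1; 1, 104].
Convergents (p_i = a_i*p_{i-1} + p_{i-2}, q_i = a_i*q_{i-1} + q_{i-2} with p_{-2}=0, p_{-1}=1, q_{-2}=1, q_{-1}=0), until the denominator exceeds 18:
  i=0: a_0=1, p_0 = 1*1 + 0 = 1, q_0 = 1*0 + 1 = 1.
  i=1: a_1=1, p_1 = 1*1 + 1 = 2, q_1 = 1*1 + 0 = 1.
  i=2: a_2=104, p_2 = 104*2 + 1 = 209, q_2 = 104*1 + 1 = 105.
q_2 = 105 > 18, so the last convergent with denominator <= 18 is p_1/q_1 = 2/1.
The closest fraction with denominator <= 18 is either p_1/q_1 or the intermediate fraction (k*p_1 + p_0)/(k*q_1 + q_0) with the largest k >= 1 whose denominator stays <= 18; these approach x as k grows, and every other convergent or intermediate fraction in range is farther away.
Largest k: floor((18 - q_0)/q_1) = floor((18 - 1)/1) = 17.
That gives (17*2 + 1)/(17*1 + 1) = 35/18.
Compare the errors: |x - 2/1| = |209*1 - 2*105|/(105*1) = 1/105, and |x - 35/18| = |209*18 - 35*105|/(105*18) = 87/1890.
Cross-multiplying, 1*1890 = 1890 < 9135 = 87*105, so 1/105 is smaller: the convergent 2/1 is closer to x than 35/18.

2/1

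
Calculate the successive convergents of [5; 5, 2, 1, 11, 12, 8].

5/1, 26/5, 57/11, 83/16, 970/187, 11723/2260, 94754/18267

Using the convergent recurrence p_i = a_i*p_{i-1} + p_{i-2}, q_i = a_i*q_{i-1} + q_{i-2} with p_{-2}=0, p_{-1}=1, q_{-2}=1, q_{-1}=0:
  i=0: a_0=5, p_0 = 5*1 + 0 = 5, q_0 = 5*0 + 1 = 1.
  i=1: a_1=5, p_1 = 5*5 + 1 = 26, q_1 = 5*1 + 0 = 5.
  i=2: a_2=2, p_2 = 2*26 + 5 = 57, q_2 = 2*5 + 1 = 11.
  i=3: a_3=1, p_3 = 1*57 + 26 = 83, q_3 = 1*11 + 5 = 16.
  i=4: a_4=11, p_4 = 11*83 + 57 = 970, q_4 = 11*16 + 11 = 187.
  i=5: a_5=12, p_5 = 12*970 + 83 = 11723, q_5 = 12*187 + 16 = 2260.
  i=6: a_6=8, p_6 = 8*11723 + 970 = 94754, q_6 = 8*2260 + 187 = 18267.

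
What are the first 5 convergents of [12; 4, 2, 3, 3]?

Using the convergent recurrence p_i = a_i*p_{i-1} + p_{i-2}, q_i = a_i*q_{i-1} + q_{i-2} with p_{-2}=0, p_{-1}=1, q_{-2}=1, q_{-1}=0:
  i=0: a_0=12, p_0 = 12*1 + 0 = 12, q_0 = 12*0 + 1 = 1.
  i=1: a_1=4, p_1 = 4*12 + 1 = 49, q_1 = 4*1 + 0 = 4.
  i=2: a_2=2, p_2 = 2*49 + 12 = 110, q_2 = 2*4 + 1 = 9.
  i=3: a_3=3, p_3 = 3*110 + 49 = 379, q_3 = 3*9 + 4 = 31.
  i=4: a_4=3, p_4 = 3*379 + 110 = 1247, q_4 = 3*31 + 9 = 102.

12/1, 49/4, 110/9, 379/31, 1247/102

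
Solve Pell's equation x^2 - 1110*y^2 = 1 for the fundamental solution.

First expand sqrt(1110) as a continued fraction. With x_i = (sqrt(1110) + m_i)/d_i and (m_0, d_0) = (0, 1): a_0 = floor(sqrt(1110)) = 33, since 33^2 = 1089 <= 1110 < 1156 = 34^2.
Iterate m_{i+1} = d_i*a_i - m_i, d_{i+1} = (1110 - m_{i+1}^2)/d_i, a_{i+1} = floor((a_0 + m_{i+1})/d_{i+1}):
  m_1 = 1*33 - 0 = 33, d_1 = (1110 - 33^2)/1 = 21/1 = 21, a_1 = floor((33 + 33)/21) = 3.
  m_2 = 21*3 - 33 = 30, d_2 = (1110 - 30^2)/21 = 210/21 = 10, a_2 = floor((33 + 30)/10) = 6.
  m_3 = 10*6 - 30 = 30, d_3 = (1110 - 30^2)/10 = 210/10 = 21, a_3 = floor((33 + 30)/21) = 3.
  m_4 = 21*3 - 30 = 33, d_4 = (1110 - 33^2)/21 = 21/21 = 1, a_4 = floor((33 + 33)/1) = 66.
  m_5 = 1*66 - 33 = 33, d_5 = (1110 - 33^2)/1 = 21/1 = 21: (m_5, d_5) = (m_1, d_1) = (33, 21), so from here the quotients repeat a_1, ..., a_4; the period length is 4.
So sqrt(1110) = [33; (3, 6, 3, 66)] with period length k = 4.
k is even, so the fundamental solution of x^2 - 1110y^2 = 1 is (p_{k-1}, q_{k-1}) = (p_3, q_3); compute convergents through index 3.
Convergents (p_i = a_i*p_{i-1} + p_{i-2}, q_i = a_i*q_{i-1} + q_{i-2} with p_{-2}=0, p_{-1}=1, q_{-2}=1, q_{-1}=0):
  i=0: a_0=33, p_0 = 33*1 + 0 = 33, q_0 = 33*0 + 1 = 1.
  i=1: a_1=3, p_1 = 3*33 + 1 = 100, q_1 = 3*1 + 0 = 3.
  i=2: a_2=6, p_2 = 6*100 + 33 = 633, q_2 = 6*3 + 1 = 19.
  i=3: a_3=3, p_3 = 3*633 + 100 = 1999, q_3 = 3*19 + 3 = 60.
Check: 1999^2 - 1110*60^2 = 3996001 - 3996000 = 1, so (x, y) = (1999, 60) solves the equation, and by the theorem it is the least positive solution.

(x, y) = (1999, 60)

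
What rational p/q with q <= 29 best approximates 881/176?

5/1

Expand x = 881/176 as a continued fraction with the Euclidean algorithm:
  881 = 5*176 + 1, so a_0 = 5.
  176 = 176*1 + 0, so a_1 = 176.
so x = [5; 176].
Convergents (p_i = a_i*p_{i-1} + p_{i-2}, q_i = a_i*q_{i-1} + q_{i-2} with p_{-2}=0, p_{-1}=1, q_{-2}=1, q_{-1}=0), until the denominator exceeds 29:
  i=0: a_0=5, p_0 = 5*1 + 0 = 5, q_0 = 5*0 + 1 = 1.
  i=1: a_1=176, p_1 = 176*5 + 1 = 881, q_1 = 176*1 + 0 = 176.
q_1 = 176 > 29, so the last convergent with denominator <= 29 is p_0/q_0 = 5/1.
The closest fraction with denominator <= 29 is either p_0/q_0 or the intermediate fraction (k*p_0 + p_{-1})/(k*q_0 + q_{-1}) with the largest k >= 1 whose denominator stays <= 29; these approach x as k grows, and every other convergent or intermediate fraction in range is farther away.
Largest k: floor((29 - q_{-1})/q_0) = floor((29 - 0)/1) = 29 (using the seeds p_{-1} = 1, q_{-1} = 0).
That gives (29*5 + 1)/(29*1 + 0) = 146/29.
Compare the errors: |x - 5/1| = |881*1 - 5*176|/(176*1) = 1/176, and |x - 146/29| = |881*29 - 146*176|/(176*29) = 147/5104.
Cross-multiplying, 1*5104 = 5104 < 25872 = 147*176, so 1/176 is smaller: the convergent 5/1 is closer to x than 146/29.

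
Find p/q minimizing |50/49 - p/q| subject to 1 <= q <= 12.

1/1

Expand x = 50/49 as a continued fraction with the Euclidean algorithm:
  50 = 1*49 + 1, so a_0 = 1.
  49 = 49*1 + 0, so a_1 = 49.
so x = [1; 49].
Convergents (p_i = a_i*p_{i-1} + p_{i-2}, q_i = a_i*q_{i-1} + q_{i-2} with p_{-2}=0, p_{-1}=1, q_{-2}=1, q_{-1}=0), until the denominator exceeds 12:
  i=0: a_0=1, p_0 = 1*1 + 0 = 1, q_0 = 1*0 + 1 = 1.
  i=1: a_1=49, p_1 = 49*1 + 1 = 50, q_1 = 49*1 + 0 = 49.
q_1 = 49 > 12, so the last convergent with denominator <= 12 is p_0/q_0 = 1/1.
The closest fraction with denominator <= 12 is either p_0/q_0 or the intermediate fraction (k*p_0 + p_{-1})/(k*q_0 + q_{-1}) with the largest k >= 1 whose denominator stays <= 12; these approach x as k grows, and every other convergent or intermediate fraction in range is farther away.
Largest k: floor((12 - q_{-1})/q_0) = floor((12 - 0)/1) = 12 (using the seeds p_{-1} = 1, q_{-1} = 0).
That gives (12*1 + 1)/(12*1 + 0) = 13/12.
Compare the errors: |x - 1/1| = |50*1 - 1*49|/(49*1) = 1/49, and |x - 13/12| = |50*12 - 13*49|/(49*12) = 37/588.
Cross-multiplying, 1*588 = 588 < 1813 = 37*49, so 1/49 is smaller: the convergent 1/1 is closer to x than 13/12.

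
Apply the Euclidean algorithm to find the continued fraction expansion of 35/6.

[5; 1, 5]

Run the Euclidean algorithm on 35 and 6; the successive quotients are the partial quotients a_0, a_1, ... (each step inverts the fractional part left over by the previous one):
  35 = 5*6 + 5, so a_0 = 5.
  6 = 1*5 + 1, so a_1 = 1.
  5 = 5*1 + 0, so a_2 = 5.
The remainder reaches 0 after 3 divisions, so the expansion has 3 partial quotients, read off in order.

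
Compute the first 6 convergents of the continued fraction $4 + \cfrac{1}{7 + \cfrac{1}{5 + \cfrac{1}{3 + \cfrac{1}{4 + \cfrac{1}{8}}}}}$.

Using the convergent recurrence p_i = a_i*p_{i-1} + p_{i-2}, q_i = a_i*q_{i-1} + q_{i-2} with p_{-2}=0, p_{-1}=1, q_{-2}=1, q_{-1}=0:
  i=0: a_0=4, p_0 = 4*1 + 0 = 4, q_0 = 4*0 + 1 = 1.
  i=1: a_1=7, p_1 = 7*4 + 1 = 29, q_1 = 7*1 + 0 = 7.
  i=2: a_2=5, p_2 = 5*29 + 4 = 149, q_2 = 5*7 + 1 = 36.
  i=3: a_3=3, p_3 = 3*149 + 29 = 476, q_3 = 3*36 + 7 = 115.
  i=4: a_4=4, p_4 = 4*476 + 149 = 2053, q_4 = 4*115 + 36 = 496.
  i=5: a_5=8, p_5 = 8*2053 + 476 = 16900, q_5 = 8*496 + 115 = 4083.

4/1, 29/7, 149/36, 476/115, 2053/496, 16900/4083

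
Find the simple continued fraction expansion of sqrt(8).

Write x_i = (sqrt(8) + m_i)/d_i with (m_0, d_0) = (0, 1). a_0 = floor(sqrt(8)) = 2, since 2^2 = 4 <= 8 < 9 = 3^2.
Iterate m_{i+1} = d_i*a_i - m_i, d_{i+1} = (8 - m_{i+1}^2)/d_i, a_{i+1} = floor((a_0 + m_{i+1})/d_{i+1}):
  m_1 = 1*2 - 0 = 2, d_1 = (8 - 2^2)/1 = 4/1 = 4, a_1 = floor((2 + 2)/4) = 1.
  m_2 = 4*1 - 2 = 2, d_2 = (8 - 2^2)/4 = 4/4 = 1, a_2 = floor((2 + 2)/1) = 4.
  m_3 = 1*4 - 2 = 2, d_3 = (8 - 2^2)/1 = 4/1 = 4: (m_3, d_3) = (m_1, d_1) = (2, 4), so from here the quotients repeat a_1, a_2; the period length is 2.
Hence the expansion of sqrt(8) is a_0 = 2 followed by the repeating block 1, 4 (period 2).

[2; (1, 4)]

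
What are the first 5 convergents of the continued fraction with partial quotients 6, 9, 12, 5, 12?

6/1, 55/9, 666/109, 3385/554, 41286/6757

Using the convergent recurrence p_i = a_i*p_{i-1} + p_{i-2}, q_i = a_i*q_{i-1} + q_{i-2} with p_{-2}=0, p_{-1}=1, q_{-2}=1, q_{-1}=0:
  i=0: a_0=6, p_0 = 6*1 + 0 = 6, q_0 = 6*0 + 1 = 1.
  i=1: a_1=9, p_1 = 9*6 + 1 = 55, q_1 = 9*1 + 0 = 9.
  i=2: a_2=12, p_2 = 12*55 + 6 = 666, q_2 = 12*9 + 1 = 109.
  i=3: a_3=5, p_3 = 5*666 + 55 = 3385, q_3 = 5*109 + 9 = 554.
  i=4: a_4=12, p_4 = 12*3385 + 666 = 41286, q_4 = 12*554 + 109 = 6757.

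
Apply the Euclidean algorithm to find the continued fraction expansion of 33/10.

Run the Euclidean algorithm on 33 and 10; the successive quotients are the partial quotients a_0, a_1, ... (each step inverts the fractional part left over by the previous one):
  33 = 3*10 + 3, so a_0 = 3.
  10 = 3*3 + 1, so a_1 = 3.
  3 = 3*1 + 0, so a_2 = 3.
The remainder reaches 0 after 3 divisions, so the expansion has 3 partial quotients, read off in order.

[3; 3, 3]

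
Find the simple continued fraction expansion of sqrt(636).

Write x_i = (sqrt(636) + m_i)/d_i with (m_0, d_0) = (0, 1). a_0 = floor(sqrt(636)) = 25, since 25^2 = 625 <= 636 < 676 = 26^2.
Iterate m_{i+1} = d_i*a_i - m_i, d_{i+1} = (636 - m_{i+1}^2)/d_i, a_{i+1} = floor((a_0 + m_{i+1})/d_{i+1}):
  m_1 = 1*25 - 0 = 25, d_1 = (636 - 25^2)/1 = 11/1 = 11, a_1 = floor((25 + 25)/11) = 4.
  m_2 = 11*4 - 25 = 19, d_2 = (636 - 19^2)/11 = 275/11 = 25, a_2 = floor((25 + 19)/25) = 1.
  m_3 = 25*1 - 19 = 6, d_3 = (636 - 6^2)/25 = 600/25 = 24, a_3 = floor((25 + 6)/24) = 1.
  m_4 = 24*1 - 6 = 18, d_4 = (636 - 18^2)/24 = 312/24 = 13, a_4 = floor((25 + 18)/13) = 3.
  m_5 = 13*3 - 18 = 21, d_5 = (636 - 21^2)/13 = 195/13 = 15, a_5 = floor((25 + 21)/15) = 3.
  m_6 = 15*3 - 21 = 24, d_6 = (636 - 24^2)/15 = 60/15 = 4, a_6 = floor((25 + 24)/4) = 12.
  m_7 = 4*12 - 24 = 24, d_7 = (636 - 24^2)/4 = 60/4 = 15, a_7 = floor((25 + 24)/15) = 3.
  m_8 = 15*3 - 24 = 21, d_8 = (636 - 21^2)/15 = 195/15 = 13, a_8 = floor((25 + 21)/13) = 3.
  m_9 = 13*3 - 21 = 18, d_9 = (636 - 18^2)/13 = 312/13 = 24, a_9 = floor((25 + 18)/24) = 1.
  m_10 = 24*1 - 18 = 6, d_10 = (636 - 6^2)/24 = 600/24 = 25, a_10 = floor((25 + 6)/25) = 1.
  m_11 = 25*1 - 6 = 19, d_11 = (636 - 19^2)/25 = 275/25 = 11, a_11 = floor((25 + 19)/11) = 4.
  m_12 = 11*4 - 19 = 25, d_12 = (636 - 25^2)/11 = 11/11 = 1, a_12 = floor((25 + 25)/1) = 50.
  m_13 = 1*50 - 25 = 25, d_13 = (636 - 25^2)/1 = 11/1 = 11: (m_13, d_13) = (m_1, d_1) = (25, 11), so from here the quotients repeat a_1, ..., a_12; the period length is 12.
Hence the expansion of sqrt(636) is a_0 = 25 followed by the repeating block 4, 1, 1, 3, 3, 12, 3, 3, 1, 1, 4, 50 (period 12).

[25; (4, 1, 1, 3, 3, 12, 3, 3, 1, 1, 4, 50)]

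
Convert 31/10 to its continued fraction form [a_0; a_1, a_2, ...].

Run the Euclidean algorithm on 31 and 10; the successive quotients are the partial quotients a_0, a_1, ... (each step inverts the fractional part left over by the previous one):
  31 = 3*10 + 1, so a_0 = 3.
  10 = 10*1 + 0, so a_1 = 10.
The remainder reaches 0 after 2 divisions, so the expansion has 2 partial quotients, read off in order.

[3; 10]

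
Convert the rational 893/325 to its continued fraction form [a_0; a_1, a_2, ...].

[2; 1, 2, 1, 26, 3]

Run the Euclidean algorithm on 893 and 325; the successive quotients are the partial quotients a_0, a_1, ... (each step inverts the fractional part left over by the previous one):
  893 = 2*325 + 243, so a_0 = 2.
  325 = 1*243 + 82, so a_1 = 1.
  243 = 2*82 + 79, so a_2 = 2.
  82 = 1*79 + 3, so a_3 = 1.
  79 = 26*3 + 1, so a_4 = 26.
  3 = 3*1 + 0, so a_5 = 3.
The remainder reaches 0 after 6 divisions, so the expansion has 6 partial quotients, read off in order.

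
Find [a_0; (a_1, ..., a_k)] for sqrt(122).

Write x_i = (sqrt(122) + m_i)/d_i with (m_0, d_0) = (0, 1). a_0 = floor(sqrt(122)) = 11, since 11^2 = 121 <= 122 < 144 = 12^2.
Iterate m_{i+1} = d_i*a_i - m_i, d_{i+1} = (122 - m_{i+1}^2)/d_i, a_{i+1} = floor((a_0 + m_{i+1})/d_{i+1}):
  m_1 = 1*11 - 0 = 11, d_1 = (122 - 11^2)/1 = 1/1 = 1, a_1 = floor((11 + 11)/1) = 22.
  m_2 = 1*22 - 11 = 11, d_2 = (122 - 11^2)/1 = 1/1 = 1: (m_2, d_2) = (m_1, d_1) = (11, 1), so from here the quotient a_1 repeats; the period length is 1.
Hence the expansion of sqrt(122) is a_0 = 11 followed by the repeating block 22 (period 1).

[11; (22)]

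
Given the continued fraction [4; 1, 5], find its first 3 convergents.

Using the convergent recurrence p_i = a_i*p_{i-1} + p_{i-2}, q_i = a_i*q_{i-1} + q_{i-2} with p_{-2}=0, p_{-1}=1, q_{-2}=1, q_{-1}=0:
  i=0: a_0=4, p_0 = 4*1 + 0 = 4, q_0 = 4*0 + 1 = 1.
  i=1: a_1=1, p_1 = 1*4 + 1 = 5, q_1 = 1*1 + 0 = 1.
  i=2: a_2=5, p_2 = 5*5 + 4 = 29, q_2 = 5*1 + 1 = 6.

4/1, 5/1, 29/6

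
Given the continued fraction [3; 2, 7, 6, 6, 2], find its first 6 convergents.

Using the convergent recurrence p_i = a_i*p_{i-1} + p_{i-2}, q_i = a_i*q_{i-1} + q_{i-2} with p_{-2}=0, p_{-1}=1, q_{-2}=1, q_{-1}=0:
  i=0: a_0=3, p_0 = 3*1 + 0 = 3, q_0 = 3*0 + 1 = 1.
  i=1: a_1=2, p_1 = 2*3 + 1 = 7, q_1 = 2*1 + 0 = 2.
  i=2: a_2=7, p_2 = 7*7 + 3 = 52, q_2 = 7*2 + 1 = 15.
  i=3: a_3=6, p_3 = 6*52 + 7 = 319, q_3 = 6*15 + 2 = 92.
  i=4: a_4=6, p_4 = 6*319 + 52 = 1966, q_4 = 6*92 + 15 = 567.
  i=5: a_5=2, p_5 = 2*1966 + 319 = 4251, q_5 = 2*567 + 92 = 1226.

3/1, 7/2, 52/15, 319/92, 1966/567, 4251/1226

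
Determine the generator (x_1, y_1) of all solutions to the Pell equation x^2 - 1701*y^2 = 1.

(x, y) = (665335, 16132)

First expand sqrt(1701) as a continued fraction. With x_i = (sqrt(1701) + m_i)/d_i and (m_0, d_0) = (0, 1): a_0 = floor(sqrt(1701)) = 41, since 41^2 = 1681 <= 1701 < 1764 = 42^2.
Iterate m_{i+1} = d_i*a_i - m_i, d_{i+1} = (1701 - m_{i+1}^2)/d_i, a_{i+1} = floor((a_0 + m_{i+1})/d_{i+1}):
  m_1 = 1*41 - 0 = 41, d_1 = (1701 - 41^2)/1 = 20/1 = 20, a_1 = floor((41 + 41)/20) = 4.
  m_2 = 20*4 - 41 = 39, d_2 = (1701 - 39^2)/20 = 180/20 = 9, a_2 = floor((41 + 39)/9) = 8.
  m_3 = 9*8 - 39 = 33, d_3 = (1701 - 33^2)/9 = 612/9 = 68, a_3 = floor((41 + 33)/68) = 1.
  m_4 = 68*1 - 33 = 35, d_4 = (1701 - 35^2)/68 = 476/68 = 7, a_4 = floor((41 + 35)/7) = 10.
  m_5 = 7*10 - 35 = 35, d_5 = (1701 - 35^2)/7 = 476/7 = 68, a_5 = floor((41 + 35)/68) = 1.
  m_6 = 68*1 - 35 = 33, d_6 = (1701 - 33^2)/68 = 612/68 = 9, a_6 = floor((41 + 33)/9) = 8.
  m_7 = 9*8 - 33 = 39, d_7 = (1701 - 39^2)/9 = 180/9 = 20, a_7 = floor((41 + 39)/20) = 4.
  m_8 = 20*4 - 39 = 41, d_8 = (1701 - 41^2)/20 = 20/20 = 1, a_8 = floor((41 + 41)/1) = 82.
  m_9 = 1*82 - 41 = 41, d_9 = (1701 - 41^2)/1 = 20/1 = 20: (m_9, d_9) = (m_1, d_1) = (41, 20), so from here the quotients repeat a_1, ..., a_8; the period length is 8.
So sqrt(1701) = [41; (4, 8, 1, 10, 1, 8, 4, 82)] with period length k = 8.
k is even, so the fundamental solution of x^2 - 1701y^2 = 1 is (p_{k-1}, q_{k-1}) = (p_7, q_7); compute convergents through index 7.
Convergents (p_i = a_i*p_{i-1} + p_{i-2}, q_i = a_i*q_{i-1} + q_{i-2} with p_{-2}=0, p_{-1}=1, q_{-2}=1, q_{-1}=0):
  i=0: a_0=41, p_0 = 41*1 + 0 = 41, q_0 = 41*0 + 1 = 1.
  i=1: a_1=4, p_1 = 4*41 + 1 = 165, q_1 = 4*1 + 0 = 4.
  i=2: a_2=8, p_2 = 8*165 + 41 = 1361, q_2 = 8*4 + 1 = 33.
  i=3: a_3=1, p_3 = 1*1361 + 165 = 1526, q_3 = 1*33 + 4 = 37.
  i=4: a_4=10, p_4 = 10*1526 + 1361 = 16621, q_4 = 10*37 + 33 = 403.
  i=5: a_5=1, p_5 = 1*16621 + 1526 = 18147, q_5 = 1*403 + 37 = 440.
  i=6: a_6=8, p_6 = 8*18147 + 16621 = 161797, q_6 = 8*440 + 403 = 3923.
  i=7: a_7=4, p_7 = 4*161797 + 18147 = 665335, q_7 = 4*3923 + 440 = 16132.
Check: 665335^2 - 1701*16132^2 = 442670662225 - 442670662224 = 1, so (x, y) = (665335, 16132) solves the equation, and by the theorem it is the least positive solution.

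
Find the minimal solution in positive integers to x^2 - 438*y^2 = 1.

(x, y) = (293, 14)

First expand sqrt(438) as a continued fraction. With x_i = (sqrt(438) + m_i)/d_i and (m_0, d_0) = (0, 1): a_0 = floor(sqrt(438)) = 20, since 20^2 = 400 <= 438 < 441 = 21^2.
Iterate m_{i+1} = d_i*a_i - m_i, d_{i+1} = (438 - m_{i+1}^2)/d_i, a_{i+1} = floor((a_0 + m_{i+1})/d_{i+1}):
  m_1 = 1*20 - 0 = 20, d_1 = (438 - 20^2)/1 = 38/1 = 38, a_1 = floor((20 + 20)/38) = 1.
  m_2 = 38*1 - 20 = 18, d_2 = (438 - 18^2)/38 = 114/38 = 3, a_2 = floor((20 + 18)/3) = 12.
  m_3 = 3*12 - 18 = 18, d_3 = (438 - 18^2)/3 = 114/3 = 38, a_3 = floor((20 + 18)/38) = 1.
  m_4 = 38*1 - 18 = 20, d_4 = (438 - 20^2)/38 = 38/38 = 1, a_4 = floor((20 + 20)/1) = 40.
  m_5 = 1*40 - 20 = 20, d_5 = (438 - 20^2)/1 = 38/1 = 38: (m_5, d_5) = (m_1, d_1) = (20, 38), so from here the quotients repeat a_1, ..., a_4; the period length is 4.
So sqrt(438) = [20; (1, 12, 1, 40)] with period length k = 4.
k is even, so the fundamental solution of x^2 - 438y^2 = 1 is (p_{k-1}, q_{k-1}) = (p_3, q_3); compute convergents through index 3.
Convergents (p_i = a_i*p_{i-1} + p_{i-2}, q_i = a_i*q_{i-1} + q_{i-2} with p_{-2}=0, p_{-1}=1, q_{-2}=1, q_{-1}=0):
  i=0: a_0=20, p_0 = 20*1 + 0 = 20, q_0 = 20*0 + 1 = 1.
  i=1: a_1=1, p_1 = 1*20 + 1 = 21, q_1 = 1*1 + 0 = 1.
  i=2: a_2=12, p_2 = 12*21 + 20 = 272, q_2 = 12*1 + 1 = 13.
  i=3: a_3=1, p_3 = 1*272 + 21 = 293, q_3 = 1*13 + 1 = 14.
Check: 293^2 - 438*14^2 = 85849 - 85848 = 1, so (x, y) = (293, 14) solves the equation, and by the theorem it is the least positive solution.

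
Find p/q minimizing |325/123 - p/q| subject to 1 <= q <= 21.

Expand x = 325/123 as a continued fraction with the Euclidean algorithm:
  325 = 2*123 + 79, so a_0 = 2.
  123 = 1*79 + 44, so a_1 = 1.
  79 = 1*44 + 35, so a_2 = 1.
  44 = 1*35 + 9, so a_3 = 1.
  35 = 3*9 + 8, so a_4 = 3.
  9 = 1*8 + 1, so a_5 = 1.
  8 = 8*1 + 0, so a_6 = 8.
so x = [2; 1, 1, 1, 3, 1, 8].
Convergents (p_i = a_i*p_{i-1} + p_{i-2}, q_i = a_i*q_{i-1} + q_{i-2} with p_{-2}=0, p_{-1}=1, q_{-2}=1, q_{-1}=0), until the denominator exceeds 21:
  i=0: a_0=2, p_0 = 2*1 + 0 = 2, q_0 = 2*0 + 1 = 1.
  i=1: a_1=1, p_1 = 1*2 + 1 = 3, q_1 = 1*1 + 0 = 1.
  i=2: a_2=1, p_2 = 1*3 + 2 = 5, q_2 = 1*1 + 1 = 2.
  i=3: a_3=1, p_3 = 1*5 + 3 = 8, q_3 = 1*2 + 1 = 3.
  i=4: a_4=3, p_4 = 3*8 + 5 = 29, q_4 = 3*3 + 2 = 11.
  i=5: a_5=1, p_5 = 1*29 + 8 = 37, q_5 = 1*11 + 3 = 14.
  i=6: a_6=8, p_6 = 8*37 + 29 = 325, q_6 = 8*14 + 11 = 123.
q_6 = 123 > 21, so the last convergent with denominator <= 21 is p_5/q_5 = 37/14.
The closest fraction with denominator <= 21 is either p_5/q_5 or the intermediate fraction (k*p_5 + p_4)/(k*q_5 + q_4) with the largest k >= 1 whose denominator stays <= 21; these approach x as k grows, and every other convergent or intermediate fraction in range is farther away.
Largest k: floor((21 - q_4)/q_5) = floor((21 - 11)/14) = 0.
Since k = 0, no intermediate fraction beyond p_5/q_5 has denominator <= 21, so the convergent 37/14 is the closest (its error is |325*14 - 37*123|/(123*14) = 1/1722).

37/14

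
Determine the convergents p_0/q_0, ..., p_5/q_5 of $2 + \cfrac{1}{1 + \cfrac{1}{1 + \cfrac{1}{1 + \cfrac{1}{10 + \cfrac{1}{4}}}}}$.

Using the convergent recurrence p_i = a_i*p_{i-1} + p_{i-2}, q_i = a_i*q_{i-1} + q_{i-2} with p_{-2}=0, p_{-1}=1, q_{-2}=1, q_{-1}=0:
  i=0: a_0=2, p_0 = 2*1 + 0 = 2, q_0 = 2*0 + 1 = 1.
  i=1: a_1=1, p_1 = 1*2 + 1 = 3, q_1 = 1*1 + 0 = 1.
  i=2: a_2=1, p_2 = 1*3 + 2 = 5, q_2 = 1*1 + 1 = 2.
  i=3: a_3=1, p_3 = 1*5 + 3 = 8, q_3 = 1*2 + 1 = 3.
  i=4: a_4=10, p_4 = 10*8 + 5 = 85, q_4 = 10*3 + 2 = 32.
  i=5: a_5=4, p_5 = 4*85 + 8 = 348, q_5 = 4*32 + 3 = 131.

2/1, 3/1, 5/2, 8/3, 85/32, 348/131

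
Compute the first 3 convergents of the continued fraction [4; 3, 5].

Using the convergent recurrence p_i = a_i*p_{i-1} + p_{i-2}, q_i = a_i*q_{i-1} + q_{i-2} with p_{-2}=0, p_{-1}=1, q_{-2}=1, q_{-1}=0:
  i=0: a_0=4, p_0 = 4*1 + 0 = 4, q_0 = 4*0 + 1 = 1.
  i=1: a_1=3, p_1 = 3*4 + 1 = 13, q_1 = 3*1 + 0 = 3.
  i=2: a_2=5, p_2 = 5*13 + 4 = 69, q_2 = 5*3 + 1 = 16.

4/1, 13/3, 69/16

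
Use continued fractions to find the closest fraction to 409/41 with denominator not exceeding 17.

Expand x = 409/41 as a continued fraction with the Euclidean algorithm:
  409 = 9*41 + 40, so a_0 = 9.
  41 = 1*40 + 1, so a_1 = 1.
  40 = 40*1 + 0, so a_2 = 40.
so x = [9; 1, 40].
Convergents (p_i = a_i*p_{i-1} + p_{i-2}, q_i = a_i*q_{i-1} + q_{i-2} with p_{-2}=0, p_{-1}=1, q_{-2}=1, q_{-1}=0), until the denominator exceeds 17:
  i=0: a_0=9, p_0 = 9*1 + 0 = 9, q_0 = 9*0 + 1 = 1.
  i=1: a_1=1, p_1 = 1*9 + 1 = 10, q_1 = 1*1 + 0 = 1.
  i=2: a_2=40, p_2 = 40*10 + 9 = 409, q_2 = 40*1 + 1 = 41.
q_2 = 41 > 17, so the last convergent with denominator <= 17 is p_1/q_1 = 10/1.
The closest fraction with denominator <= 17 is either p_1/q_1 or the intermediate fraction (k*p_1 + p_0)/(k*q_1 + q_0) with the largest k >= 1 whose denominator stays <= 17; these approach x as k grows, and every other convergent or intermediate fraction in range is farther away.
Largest k: floor((17 - q_0)/q_1) = floor((17 - 1)/1) = 16.
That gives (16*10 + 9)/(16*1 + 1) = 169/17.
Compare the errors: |x - 10/1| = |409*1 - 10*41|/(41*1) = 1/41, and |x - 169/17| = |409*17 - 169*41|/(41*17) = 24/697.
Cross-multiplying, 1*697 = 697 < 984 = 24*41, so 1/41 is smaller: the convergent 10/1 is closer to x than 169/17.

10/1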